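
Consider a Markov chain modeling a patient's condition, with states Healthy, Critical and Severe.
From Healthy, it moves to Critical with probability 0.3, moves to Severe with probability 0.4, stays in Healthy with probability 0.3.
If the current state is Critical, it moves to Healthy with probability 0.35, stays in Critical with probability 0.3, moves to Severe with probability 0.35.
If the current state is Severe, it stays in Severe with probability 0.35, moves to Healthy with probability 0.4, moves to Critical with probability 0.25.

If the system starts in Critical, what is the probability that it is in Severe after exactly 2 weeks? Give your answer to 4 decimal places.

Sum over the intermediate state after 1 week:
P = P(Critical→Healthy)·P(Healthy→Severe) + P(Critical→Critical)·P(Critical→Severe) + P(Critical→Severe)·P(Severe→Severe)
  = 0.35×0.4 + 0.3×0.35 + 0.35×0.35
  = 0.1400 + 0.1050 + 0.1225 = 0.3675

0.3675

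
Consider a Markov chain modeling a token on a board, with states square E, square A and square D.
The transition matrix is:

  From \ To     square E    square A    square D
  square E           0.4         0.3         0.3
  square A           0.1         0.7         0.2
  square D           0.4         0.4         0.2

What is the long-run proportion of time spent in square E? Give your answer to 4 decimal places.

0.2388

Let the stationary distribution be π with π = πP and π_1 + π_2 + π_3 = 1.
π_1 = 0.4·π_1 + 0.1·π_2 + 0.4·π_3
π_2 = 0.3·π_1 + 0.7·π_2 + 0.4·π_3
Solving with the normalization constraint gives π = (0.2388, 0.5373, 0.2239).
So the stationary probability of square E is 0.2388.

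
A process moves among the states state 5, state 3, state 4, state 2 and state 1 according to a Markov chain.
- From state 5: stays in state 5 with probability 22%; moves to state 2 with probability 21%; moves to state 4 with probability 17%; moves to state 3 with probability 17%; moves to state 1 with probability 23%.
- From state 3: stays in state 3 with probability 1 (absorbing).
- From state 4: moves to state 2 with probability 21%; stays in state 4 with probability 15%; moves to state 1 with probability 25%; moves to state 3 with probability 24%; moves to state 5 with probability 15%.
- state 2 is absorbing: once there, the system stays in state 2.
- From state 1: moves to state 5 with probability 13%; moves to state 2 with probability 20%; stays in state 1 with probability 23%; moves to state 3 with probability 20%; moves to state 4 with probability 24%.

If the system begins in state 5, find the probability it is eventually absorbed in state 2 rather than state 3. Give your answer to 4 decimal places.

Let h(s) be the probability of absorption at state 2 starting from transient state s. Then h(state 2) = 1 and h(state 3) = 0. By first-step analysis:
h(state 5) = 0.22·h(state 5) + 0.17·0 + 0.17·h(state 4) + 0.21·1 + 0.23·h(state 1)
h(state 4) = 0.15·h(state 5) + 0.24·0 + 0.15·h(state 4) + 0.21·1 + 0.25·h(state 1)
h(state 1) = 0.13·h(state 5) + 0.2·0 + 0.24·h(state 4) + 0.2·1 + 0.23·h(state 1)
Solving: h(state 5) = 0.5225, h(state 4) = 0.4862, h(state 1) = 0.4995.
Starting from state 5, the probability is 0.5225.

0.5225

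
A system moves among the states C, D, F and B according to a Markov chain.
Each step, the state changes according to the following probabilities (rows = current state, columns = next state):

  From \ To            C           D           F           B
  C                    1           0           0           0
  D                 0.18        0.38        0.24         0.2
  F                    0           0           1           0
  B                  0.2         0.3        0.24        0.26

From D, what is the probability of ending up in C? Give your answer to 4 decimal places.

0.4343

Let h(s) be the probability of absorption at C starting from transient state s. Then h(C) = 1 and h(F) = 0. By first-step analysis:
h(D) = 0.18·1 + 0.38·h(D) + 0.24·0 + 0.2·h(B)
h(B) = 0.2·1 + 0.3·h(D) + 0.24·0 + 0.26·h(B)
Solving: h(D) = 0.4343, h(B) = 0.4463.
Starting from D, the probability is 0.4343.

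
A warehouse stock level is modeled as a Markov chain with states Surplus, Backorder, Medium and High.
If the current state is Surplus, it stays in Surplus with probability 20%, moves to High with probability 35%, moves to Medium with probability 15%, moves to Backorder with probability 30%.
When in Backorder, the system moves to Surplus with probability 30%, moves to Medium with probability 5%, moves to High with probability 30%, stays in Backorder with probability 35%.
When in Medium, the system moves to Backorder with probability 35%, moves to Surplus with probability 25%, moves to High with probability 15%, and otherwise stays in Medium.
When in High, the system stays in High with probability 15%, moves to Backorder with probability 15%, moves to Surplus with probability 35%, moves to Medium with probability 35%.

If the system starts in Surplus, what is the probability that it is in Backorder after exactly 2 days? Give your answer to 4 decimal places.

Propagate the distribution vector 2 days from Surplus.
After 0 days: (1.0000, 0.0000, 0.0000, 0.0000)
After 1 day: (0.2000, 0.3000, 0.1500, 0.3500)
After 2 days: (0.2900, 0.2700, 0.2050, 0.2350)
P(in Backorder after 2 days) = 0.2700

0.2700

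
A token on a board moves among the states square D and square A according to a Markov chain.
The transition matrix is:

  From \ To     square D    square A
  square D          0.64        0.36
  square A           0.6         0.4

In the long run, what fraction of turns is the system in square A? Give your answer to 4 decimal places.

Let the stationary distribution be π with π = πP and π_1 + π_2 = 1.
π_1 = 0.64·π_1 + 0.6·π_2
Solving with the normalization constraint gives π = (0.6250, 0.3750).
So the stationary probability of square A is 0.3750.

0.3750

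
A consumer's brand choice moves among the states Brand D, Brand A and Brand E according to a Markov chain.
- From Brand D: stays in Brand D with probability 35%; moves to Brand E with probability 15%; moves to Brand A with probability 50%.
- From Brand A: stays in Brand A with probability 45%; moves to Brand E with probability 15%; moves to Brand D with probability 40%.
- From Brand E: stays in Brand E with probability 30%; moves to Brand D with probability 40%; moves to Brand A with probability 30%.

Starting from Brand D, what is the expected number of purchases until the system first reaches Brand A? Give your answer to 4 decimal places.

2.1519

Let t(s) be the expected number of purchases to first reach Brand A from state s, with t(Brand A) = 0. Conditioning on the first purchase:
t(Brand D) = 1 + 0.35·t(Brand D) + 0.15·t(Brand E)
t(Brand E) = 1 + 0.4·t(Brand D) + 0.3·t(Brand E)
Solving: t(Brand D) = 2.1519, t(Brand E) = 2.6582.
Expected purchases from Brand D to Brand A: 2.1519.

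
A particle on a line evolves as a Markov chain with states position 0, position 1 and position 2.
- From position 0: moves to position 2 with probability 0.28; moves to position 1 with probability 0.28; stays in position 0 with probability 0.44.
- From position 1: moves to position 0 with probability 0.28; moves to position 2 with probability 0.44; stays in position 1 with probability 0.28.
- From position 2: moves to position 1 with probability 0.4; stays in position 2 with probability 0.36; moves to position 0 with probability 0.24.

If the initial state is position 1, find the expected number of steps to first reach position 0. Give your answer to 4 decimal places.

3.7921

Let t(s) be the expected number of steps to first reach position 0 from state s, with t(position 0) = 0. Conditioning on the first step:
t(position 1) = 1 + 0.28·t(position 1) + 0.44·t(position 2)
t(position 2) = 1 + 0.4·t(position 1) + 0.36·t(position 2)
Solving: t(position 1) = 3.7921, t(position 2) = 3.9326.
Expected steps from position 1 to position 0: 3.7921.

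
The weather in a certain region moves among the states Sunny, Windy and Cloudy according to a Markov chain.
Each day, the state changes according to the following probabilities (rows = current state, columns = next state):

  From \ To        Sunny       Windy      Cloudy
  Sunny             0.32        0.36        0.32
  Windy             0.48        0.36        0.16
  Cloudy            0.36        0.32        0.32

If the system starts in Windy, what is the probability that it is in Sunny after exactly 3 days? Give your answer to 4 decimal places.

Propagate the distribution vector 3 days from Windy.
After 0 days: (0.0000, 1.0000, 0.0000)
After 1 day: (0.4800, 0.3600, 0.1600)
After 2 days: (0.3840, 0.3536, 0.2624)
After 3 days: (0.3871, 0.3495, 0.2634)
P(in Sunny after 3 days) = 0.3871

0.3871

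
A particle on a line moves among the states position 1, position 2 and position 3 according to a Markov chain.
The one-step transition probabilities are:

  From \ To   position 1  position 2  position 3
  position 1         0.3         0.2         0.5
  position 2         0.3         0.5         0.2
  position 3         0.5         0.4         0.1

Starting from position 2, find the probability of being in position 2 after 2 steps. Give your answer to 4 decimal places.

0.3900

Sum over the intermediate state after 1 step:
P = P(position 2→position 1)·P(position 1→position 2) + P(position 2→position 2)·P(position 2→position 2) + P(position 2→position 3)·P(position 3→position 2)
  = 0.3×0.2 + 0.5×0.5 + 0.2×0.4
  = 0.0600 + 0.2500 + 0.0800 = 0.3900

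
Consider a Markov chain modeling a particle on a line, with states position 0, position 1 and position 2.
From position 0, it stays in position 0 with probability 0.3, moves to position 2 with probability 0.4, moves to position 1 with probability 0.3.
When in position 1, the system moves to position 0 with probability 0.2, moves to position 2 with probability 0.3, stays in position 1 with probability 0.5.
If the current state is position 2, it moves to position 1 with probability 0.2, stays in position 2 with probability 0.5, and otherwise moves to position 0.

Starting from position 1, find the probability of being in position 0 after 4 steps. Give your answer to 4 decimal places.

0.2664

Propagate the distribution vector 4 steps from position 1.
After 0 steps: (0.0000, 1.0000, 0.0000)
After 1 step: (0.2000, 0.5000, 0.3000)
After 2 steps: (0.2500, 0.3700, 0.3800)
After 3 steps: (0.2630, 0.3360, 0.4010)
After 4 steps: (0.2664, 0.3271, 0.4065)
P(in position 0 after 4 steps) = 0.2664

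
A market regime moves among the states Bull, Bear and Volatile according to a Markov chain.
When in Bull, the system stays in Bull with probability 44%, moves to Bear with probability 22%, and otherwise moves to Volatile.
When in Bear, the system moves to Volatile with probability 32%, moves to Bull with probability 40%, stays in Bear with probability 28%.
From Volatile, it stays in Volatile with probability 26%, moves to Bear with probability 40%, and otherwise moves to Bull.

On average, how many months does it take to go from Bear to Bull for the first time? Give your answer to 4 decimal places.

Let t(s) be the expected number of months to first reach Bull from state s, with t(Bull) = 0. Conditioning on the first month:
t(Bear) = 1 + 0.28·t(Bear) + 0.32·t(Volatile)
t(Volatile) = 1 + 0.4·t(Bear) + 0.26·t(Volatile)
Solving: t(Bear) = 2.6186, t(Volatile) = 2.7668.
Expected months from Bear to Bull: 2.6186.

2.6186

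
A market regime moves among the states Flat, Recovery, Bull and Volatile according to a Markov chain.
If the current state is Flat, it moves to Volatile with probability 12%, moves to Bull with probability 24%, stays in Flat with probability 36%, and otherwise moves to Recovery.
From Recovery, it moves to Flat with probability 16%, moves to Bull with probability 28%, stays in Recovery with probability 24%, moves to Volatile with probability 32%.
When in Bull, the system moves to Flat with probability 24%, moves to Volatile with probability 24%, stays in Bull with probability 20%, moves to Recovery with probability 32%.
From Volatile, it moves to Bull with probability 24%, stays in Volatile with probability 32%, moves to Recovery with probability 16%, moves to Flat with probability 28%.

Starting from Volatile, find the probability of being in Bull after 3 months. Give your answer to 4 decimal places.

0.2403

Propagate the distribution vector 3 months from Volatile.
After 0 months: (0.0000, 0.0000, 0.0000, 1.0000)
After 1 month: (0.2800, 0.1600, 0.2400, 0.3200)
After 2 months: (0.2736, 0.2448, 0.2368, 0.2448)
After 3 months: (0.2630, 0.2503, 0.2403, 0.2463)
P(in Bull after 3 months) = 0.2403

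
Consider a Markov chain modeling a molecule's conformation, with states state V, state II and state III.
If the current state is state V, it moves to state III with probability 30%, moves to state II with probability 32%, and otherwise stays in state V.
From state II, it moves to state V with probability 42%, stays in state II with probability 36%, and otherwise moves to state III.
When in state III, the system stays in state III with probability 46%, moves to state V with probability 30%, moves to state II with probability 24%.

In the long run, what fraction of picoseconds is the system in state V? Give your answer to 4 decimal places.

Let the stationary distribution be π with π = πP and π_1 + π_2 + π_3 = 1.
π_1 = 0.38·π_1 + 0.42·π_2 + 0.3·π_3
π_2 = 0.32·π_1 + 0.36·π_2 + 0.24·π_3
Solving with the normalization constraint gives π = (0.3660, 0.3060, 0.3280).
So the stationary probability of state V is 0.3660.

0.3660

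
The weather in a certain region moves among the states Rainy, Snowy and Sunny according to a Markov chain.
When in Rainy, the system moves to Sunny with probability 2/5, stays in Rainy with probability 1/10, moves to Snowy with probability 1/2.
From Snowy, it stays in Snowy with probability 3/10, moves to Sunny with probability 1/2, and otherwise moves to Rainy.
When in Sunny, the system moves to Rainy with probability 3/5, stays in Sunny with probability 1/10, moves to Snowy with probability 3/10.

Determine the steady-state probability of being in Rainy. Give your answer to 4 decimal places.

Let the stationary distribution be π with π = πP and π_1 + π_2 + π_3 = 1.
π_1 = 0.1·π_1 + 0.2·π_2 + 0.6·π_3
π_2 = 0.5·π_1 + 0.3·π_2 + 0.3·π_3
Solving with the normalization constraint gives π = (0.3038, 0.3608, 0.3354).
So the stationary probability of Rainy is 0.3038.

0.3038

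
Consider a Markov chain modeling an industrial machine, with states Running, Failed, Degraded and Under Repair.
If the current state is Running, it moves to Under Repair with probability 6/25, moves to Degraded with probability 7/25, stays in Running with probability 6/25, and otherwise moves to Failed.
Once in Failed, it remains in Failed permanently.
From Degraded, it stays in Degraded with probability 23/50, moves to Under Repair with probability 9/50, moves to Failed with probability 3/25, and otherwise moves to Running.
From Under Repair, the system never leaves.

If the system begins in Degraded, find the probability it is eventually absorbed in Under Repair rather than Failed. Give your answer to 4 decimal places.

Let h(s) be the probability of absorption at Under Repair starting from transient state s. Then h(Under Repair) = 1 and h(Failed) = 0. By first-step analysis:
h(Running) = 0.24·h(Running) + 0.24·0 + 0.28·h(Degraded) + 0.24·1
h(Degraded) = 0.24·h(Running) + 0.12·0 + 0.46·h(Degraded) + 0.18·1
Solving: h(Running) = 0.5245, h(Degraded) = 0.5664.
Starting from Degraded, the probability is 0.5664.

0.5664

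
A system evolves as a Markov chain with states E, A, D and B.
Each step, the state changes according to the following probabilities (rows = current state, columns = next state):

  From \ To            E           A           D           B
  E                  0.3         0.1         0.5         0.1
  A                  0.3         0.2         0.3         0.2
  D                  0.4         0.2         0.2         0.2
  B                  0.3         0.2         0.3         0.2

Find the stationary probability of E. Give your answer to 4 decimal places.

Let the stationary distribution be π with π = πP and π_1 + π_2 + π_3 + π_4 = 1.
π_1 = 0.3·π_1 + 0.3·π_2 + 0.4·π_3 + 0.3·π_4
π_2 = 0.1·π_1 + 0.2·π_2 + 0.2·π_3 + 0.2·π_4
π_3 = 0.5·π_1 + 0.3·π_2 + 0.2·π_3 + 0.3·π_4
Solving with the normalization constraint gives π = (0.3333, 0.1667, 0.3333, 0.1667).
So the stationary probability of E is 0.3333.

0.3333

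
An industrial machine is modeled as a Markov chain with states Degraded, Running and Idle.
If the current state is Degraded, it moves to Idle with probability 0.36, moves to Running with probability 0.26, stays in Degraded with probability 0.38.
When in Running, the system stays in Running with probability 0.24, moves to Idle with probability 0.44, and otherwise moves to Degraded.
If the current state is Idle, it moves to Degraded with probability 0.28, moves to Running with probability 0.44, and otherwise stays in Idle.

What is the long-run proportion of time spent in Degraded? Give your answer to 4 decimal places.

0.3252

Let the stationary distribution be π with π = πP and π_1 + π_2 + π_3 = 1.
π_1 = 0.38·π_1 + 0.32·π_2 + 0.28·π_3
π_2 = 0.26·π_1 + 0.24·π_2 + 0.44·π_3
Solving with the normalization constraint gives π = (0.3252, 0.3179, 0.3569).
So the stationary probability of Degraded is 0.3252.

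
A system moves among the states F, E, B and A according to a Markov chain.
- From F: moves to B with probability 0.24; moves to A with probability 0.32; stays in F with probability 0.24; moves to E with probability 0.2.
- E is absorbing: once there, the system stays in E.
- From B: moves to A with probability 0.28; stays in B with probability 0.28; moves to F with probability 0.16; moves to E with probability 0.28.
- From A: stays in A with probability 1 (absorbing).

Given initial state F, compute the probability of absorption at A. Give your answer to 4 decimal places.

Let h(s) be the probability of absorption at A starting from transient state s. Then h(A) = 1 and h(E) = 0. By first-step analysis:
h(F) = 0.24·h(F) + 0.2·0 + 0.24·h(B) + 0.32·1
h(B) = 0.16·h(F) + 0.28·0 + 0.28·h(B) + 0.28·1
Solving: h(F) = 0.5849, h(B) = 0.5189.
Starting from F, the probability is 0.5849.

0.5849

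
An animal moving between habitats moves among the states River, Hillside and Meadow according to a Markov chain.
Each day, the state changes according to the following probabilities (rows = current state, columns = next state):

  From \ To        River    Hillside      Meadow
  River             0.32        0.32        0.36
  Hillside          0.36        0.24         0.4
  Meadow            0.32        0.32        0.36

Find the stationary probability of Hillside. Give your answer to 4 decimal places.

0.2963

Let the stationary distribution be π with π = πP and π_1 + π_2 + π_3 = 1.
π_1 = 0.32·π_1 + 0.36·π_2 + 0.32·π_3
π_2 = 0.32·π_1 + 0.24·π_2 + 0.32·π_3
Solving with the normalization constraint gives π = (0.3319, 0.2963, 0.3719).
So the stationary probability of Hillside is 0.2963.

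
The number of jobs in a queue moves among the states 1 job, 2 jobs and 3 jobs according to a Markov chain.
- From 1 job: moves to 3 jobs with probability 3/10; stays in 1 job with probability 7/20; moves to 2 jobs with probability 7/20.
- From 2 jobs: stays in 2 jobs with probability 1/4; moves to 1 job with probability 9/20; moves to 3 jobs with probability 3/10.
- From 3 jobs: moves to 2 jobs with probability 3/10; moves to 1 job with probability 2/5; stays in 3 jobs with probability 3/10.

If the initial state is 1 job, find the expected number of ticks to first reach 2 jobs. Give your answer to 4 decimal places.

Let t(s) be the expected number of ticks to first reach 2 jobs from state s, with t(2 jobs) = 0. Conditioning on the first tick:
t(1 job) = 1 + 0.35·t(1 job) + 0.3·t(3 jobs)
t(3 jobs) = 1 + 0.4·t(1 job) + 0.3·t(3 jobs)
Solving: t(1 job) = 2.9851, t(3 jobs) = 3.1343.
Expected ticks from 1 job to 2 jobs: 2.9851.

2.9851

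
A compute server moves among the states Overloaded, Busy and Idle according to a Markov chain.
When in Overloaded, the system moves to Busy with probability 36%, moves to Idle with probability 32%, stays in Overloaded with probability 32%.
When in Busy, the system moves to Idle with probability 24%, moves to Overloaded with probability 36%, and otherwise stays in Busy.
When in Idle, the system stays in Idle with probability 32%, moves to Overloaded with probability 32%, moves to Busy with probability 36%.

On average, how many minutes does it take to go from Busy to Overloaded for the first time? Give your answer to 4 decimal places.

Let t(s) be the expected number of minutes to first reach Overloaded from state s, with t(Overloaded) = 0. Conditioning on the first minute:
t(Busy) = 1 + 0.4·t(Busy) + 0.24·t(Idle)
t(Idle) = 1 + 0.36·t(Busy) + 0.32·t(Idle)
Solving: t(Busy) = 2.8607, t(Idle) = 2.9851.
Expected minutes from Busy to Overloaded: 2.8607.

2.8607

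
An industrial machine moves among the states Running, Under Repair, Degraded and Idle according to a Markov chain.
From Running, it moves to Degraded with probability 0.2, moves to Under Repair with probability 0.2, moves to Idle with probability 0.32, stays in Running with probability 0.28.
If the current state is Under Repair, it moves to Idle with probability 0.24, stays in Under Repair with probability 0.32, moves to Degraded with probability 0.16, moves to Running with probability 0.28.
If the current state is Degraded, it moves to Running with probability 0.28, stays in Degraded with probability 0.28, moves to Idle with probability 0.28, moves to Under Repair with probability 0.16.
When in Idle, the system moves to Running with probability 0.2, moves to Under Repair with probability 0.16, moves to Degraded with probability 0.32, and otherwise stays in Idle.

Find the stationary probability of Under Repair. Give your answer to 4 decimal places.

0.2027

Let the stationary distribution be π with π = πP and π_1 + π_2 + π_3 + π_4 = 1.
π_1 = 0.28·π_1 + 0.28·π_2 + 0.28·π_3 + 0.2·π_4
π_2 = 0.2·π_1 + 0.32·π_2 + 0.16·π_3 + 0.16·π_4
π_3 = 0.2·π_1 + 0.16·π_2 + 0.28·π_3 + 0.32·π_4
Solving with the normalization constraint gives π = (0.2565, 0.2027, 0.2469, 0.2939).
So the stationary probability of Under Repair is 0.2027.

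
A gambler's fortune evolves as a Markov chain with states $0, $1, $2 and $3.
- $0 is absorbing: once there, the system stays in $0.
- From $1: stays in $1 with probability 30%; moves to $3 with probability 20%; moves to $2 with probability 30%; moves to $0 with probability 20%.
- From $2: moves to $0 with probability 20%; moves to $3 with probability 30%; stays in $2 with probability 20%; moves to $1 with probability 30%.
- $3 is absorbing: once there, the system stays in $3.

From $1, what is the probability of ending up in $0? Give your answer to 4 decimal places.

0.4681

Let h(s) be the probability of absorption at $0 starting from transient state s. Then h($0) = 1 and h($3) = 0. By first-step analysis:
h($1) = 0.2·1 + 0.3·h($1) + 0.3·h($2) + 0.2·0
h($2) = 0.2·1 + 0.3·h($1) + 0.2·h($2) + 0.3·0
Solving: h($1) = 0.4681, h($2) = 0.4255.
Starting from $1, the probability is 0.4681.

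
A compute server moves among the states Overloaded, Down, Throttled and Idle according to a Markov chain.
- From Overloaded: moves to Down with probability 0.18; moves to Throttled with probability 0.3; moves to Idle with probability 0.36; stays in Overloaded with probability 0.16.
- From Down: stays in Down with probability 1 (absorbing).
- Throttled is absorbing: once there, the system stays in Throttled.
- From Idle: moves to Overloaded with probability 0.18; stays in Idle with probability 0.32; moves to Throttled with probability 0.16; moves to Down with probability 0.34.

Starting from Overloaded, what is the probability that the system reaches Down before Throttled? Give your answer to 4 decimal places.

Let h(s) be the probability of absorption at Down starting from transient state s. Then h(Down) = 1 and h(Throttled) = 0. By first-step analysis:
h(Overloaded) = 0.16·h(Overloaded) + 0.18·1 + 0.3·0 + 0.36·h(Idle)
h(Idle) = 0.18·h(Overloaded) + 0.34·1 + 0.16·0 + 0.32·h(Idle)
Solving: h(Overloaded) = 0.4834, h(Idle) = 0.6280.
Starting from Overloaded, the probability is 0.4834.

0.4834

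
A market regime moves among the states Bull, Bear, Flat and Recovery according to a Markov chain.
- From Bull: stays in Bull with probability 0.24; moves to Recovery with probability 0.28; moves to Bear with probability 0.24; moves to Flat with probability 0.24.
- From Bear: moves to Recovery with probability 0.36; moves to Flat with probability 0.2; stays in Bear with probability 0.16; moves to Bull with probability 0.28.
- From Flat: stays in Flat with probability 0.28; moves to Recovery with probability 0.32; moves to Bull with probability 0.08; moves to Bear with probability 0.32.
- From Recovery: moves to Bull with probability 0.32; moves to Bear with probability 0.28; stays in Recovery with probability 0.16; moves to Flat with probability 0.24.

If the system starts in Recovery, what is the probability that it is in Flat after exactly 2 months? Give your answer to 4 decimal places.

0.2384

Propagate the distribution vector 2 months from Recovery.
After 0 months: (0.0000, 0.0000, 0.0000, 1.0000)
After 1 month: (0.3200, 0.2800, 0.2400, 0.1600)
After 2 months: (0.2256, 0.2432, 0.2384, 0.2928)
P(in Flat after 2 months) = 0.2384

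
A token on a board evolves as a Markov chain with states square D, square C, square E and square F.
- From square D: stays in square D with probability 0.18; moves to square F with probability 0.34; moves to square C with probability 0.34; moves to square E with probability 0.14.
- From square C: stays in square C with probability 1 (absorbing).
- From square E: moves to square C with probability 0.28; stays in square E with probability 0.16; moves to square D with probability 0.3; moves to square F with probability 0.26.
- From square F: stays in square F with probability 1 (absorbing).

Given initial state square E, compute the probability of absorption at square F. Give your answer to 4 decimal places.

0.4873

Let h(s) be the probability of absorption at square F starting from transient state s. Then h(square F) = 1 and h(square C) = 0. By first-step analysis:
h(square D) = 0.18·h(square D) + 0.34·0 + 0.14·h(square E) + 0.34·1
h(square E) = 0.3·h(square D) + 0.28·0 + 0.16·h(square E) + 0.26·1
Solving: h(square D) = 0.4978, h(square E) = 0.4873.
Starting from square E, the probability is 0.4873.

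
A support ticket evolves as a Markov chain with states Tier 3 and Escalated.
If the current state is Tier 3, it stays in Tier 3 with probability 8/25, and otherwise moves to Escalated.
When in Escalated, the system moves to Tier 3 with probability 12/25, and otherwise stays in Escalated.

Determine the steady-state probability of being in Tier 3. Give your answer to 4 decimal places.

0.4138

Let the stationary distribution be π with π = πP and π_1 + π_2 = 1.
π_1 = 0.32·π_1 + 0.48·π_2
Solving with the normalization constraint gives π = (0.4138, 0.5862).
So the stationary probability of Tier 3 is 0.4138.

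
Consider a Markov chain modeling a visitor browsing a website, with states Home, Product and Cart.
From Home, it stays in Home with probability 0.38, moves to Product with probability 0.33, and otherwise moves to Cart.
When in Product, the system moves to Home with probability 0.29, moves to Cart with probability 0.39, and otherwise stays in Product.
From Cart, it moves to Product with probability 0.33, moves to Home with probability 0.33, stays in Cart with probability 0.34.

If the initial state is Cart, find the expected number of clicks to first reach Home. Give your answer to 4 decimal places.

3.1553

Let t(s) be the expected number of clicks to first reach Home from state s, with t(Home) = 0. Conditioning on the first click:
t(Product) = 1 + 0.32·t(Product) + 0.39·t(Cart)
t(Cart) = 1 + 0.33·t(Product) + 0.34·t(Cart)
Solving: t(Product) = 3.2802, t(Cart) = 3.1553.
Expected clicks from Cart to Home: 3.1553.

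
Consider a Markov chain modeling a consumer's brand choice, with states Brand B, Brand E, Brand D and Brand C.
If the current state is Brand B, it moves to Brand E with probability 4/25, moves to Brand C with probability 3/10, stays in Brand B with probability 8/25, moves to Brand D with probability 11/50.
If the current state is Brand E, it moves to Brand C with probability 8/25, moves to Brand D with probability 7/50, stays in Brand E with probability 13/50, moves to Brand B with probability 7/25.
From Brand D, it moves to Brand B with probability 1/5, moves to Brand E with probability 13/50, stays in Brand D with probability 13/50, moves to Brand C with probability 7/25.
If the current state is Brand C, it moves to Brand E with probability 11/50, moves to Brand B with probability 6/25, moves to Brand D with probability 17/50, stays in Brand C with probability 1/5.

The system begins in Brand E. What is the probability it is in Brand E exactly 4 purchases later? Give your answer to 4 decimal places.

0.2231

Propagate the distribution vector 4 purchases from Brand E.
After 0 purchases: (0.0000, 1.0000, 0.0000, 0.0000)
After 1 purchase: (0.2800, 0.2600, 0.1400, 0.3200)
After 2 purchases: (0.2672, 0.2192, 0.2432, 0.2704)
After 3 purchases: (0.2604, 0.2225, 0.2446, 0.2725)
After 4 purchases: (0.2599, 0.2231, 0.2447, 0.2723)
P(in Brand E after 4 purchases) = 0.2231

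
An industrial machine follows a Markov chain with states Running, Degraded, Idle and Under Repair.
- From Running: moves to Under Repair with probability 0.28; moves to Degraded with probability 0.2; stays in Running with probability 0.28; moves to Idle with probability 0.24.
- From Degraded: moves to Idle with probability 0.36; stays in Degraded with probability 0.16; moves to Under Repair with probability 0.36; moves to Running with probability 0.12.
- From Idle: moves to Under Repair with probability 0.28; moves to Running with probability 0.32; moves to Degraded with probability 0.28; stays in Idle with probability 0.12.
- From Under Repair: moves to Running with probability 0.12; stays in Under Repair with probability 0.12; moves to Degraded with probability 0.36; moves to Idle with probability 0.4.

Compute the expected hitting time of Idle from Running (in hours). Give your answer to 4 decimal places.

3.2362

Let t(s) be the expected number of hours to first reach Idle from state s, with t(Idle) = 0. Conditioning on the first hour:
t(Running) = 1 + 0.28·t(Running) + 0.2·t(Degraded) + 0.28·t(Under Repair)
t(Degraded) = 1 + 0.12·t(Running) + 0.16·t(Degraded) + 0.36·t(Under Repair)
t(Under Repair) = 1 + 0.12·t(Running) + 0.36·t(Degraded) + 0.12·t(Under Repair)
Solving: t(Running) = 3.2362, t(Degraded) = 2.8240, t(Under Repair) = 2.7330.
Expected hours from Running to Idle: 3.2362.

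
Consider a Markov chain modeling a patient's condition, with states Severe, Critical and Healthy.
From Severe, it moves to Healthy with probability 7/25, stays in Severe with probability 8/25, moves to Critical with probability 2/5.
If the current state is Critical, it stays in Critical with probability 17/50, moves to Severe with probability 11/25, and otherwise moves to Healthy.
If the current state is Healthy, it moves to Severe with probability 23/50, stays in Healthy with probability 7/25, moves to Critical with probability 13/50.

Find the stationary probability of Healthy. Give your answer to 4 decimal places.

Let the stationary distribution be π with π = πP and π_1 + π_2 + π_3 = 1.
π_1 = 0.32·π_1 + 0.44·π_2 + 0.46·π_3
π_2 = 0.4·π_1 + 0.34·π_2 + 0.26·π_3
Solving with the normalization constraint gives π = (0.3975, 0.3431, 0.2594).
So the stationary probability of Healthy is 0.2594.

0.2594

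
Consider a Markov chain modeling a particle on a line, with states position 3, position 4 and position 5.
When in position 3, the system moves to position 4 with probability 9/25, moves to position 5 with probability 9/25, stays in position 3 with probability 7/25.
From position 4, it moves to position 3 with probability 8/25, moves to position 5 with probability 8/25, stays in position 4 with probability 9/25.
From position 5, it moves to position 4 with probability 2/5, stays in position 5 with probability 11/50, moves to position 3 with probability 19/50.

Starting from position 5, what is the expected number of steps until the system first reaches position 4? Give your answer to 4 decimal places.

Let t(s) be the expected number of steps to first reach position 4 from state s, with t(position 4) = 0. Conditioning on the first step:
t(position 3) = 1 + 0.28·t(position 3) + 0.36·t(position 5)
t(position 5) = 1 + 0.38·t(position 3) + 0.22·t(position 5)
Solving: t(position 3) = 2.6836, t(position 5) = 2.5895.
Expected steps from position 5 to position 4: 2.5895.

2.5895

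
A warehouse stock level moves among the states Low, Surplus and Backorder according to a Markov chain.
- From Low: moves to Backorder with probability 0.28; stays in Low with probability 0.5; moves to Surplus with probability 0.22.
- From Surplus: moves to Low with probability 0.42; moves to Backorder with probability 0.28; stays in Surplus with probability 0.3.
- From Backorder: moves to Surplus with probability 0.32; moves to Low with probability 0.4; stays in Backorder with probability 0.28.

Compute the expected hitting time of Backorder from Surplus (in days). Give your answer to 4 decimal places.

3.5714

Let t(s) be the expected number of days to first reach Backorder from state s, with t(Backorder) = 0. Conditioning on the first day:
t(Low) = 1 + 0.5·t(Low) + 0.22·t(Surplus)
t(Surplus) = 1 + 0.42·t(Low) + 0.3·t(Surplus)
Solving: t(Low) = 3.5714, t(Surplus) = 3.5714.
Expected days from Surplus to Backorder: 3.5714.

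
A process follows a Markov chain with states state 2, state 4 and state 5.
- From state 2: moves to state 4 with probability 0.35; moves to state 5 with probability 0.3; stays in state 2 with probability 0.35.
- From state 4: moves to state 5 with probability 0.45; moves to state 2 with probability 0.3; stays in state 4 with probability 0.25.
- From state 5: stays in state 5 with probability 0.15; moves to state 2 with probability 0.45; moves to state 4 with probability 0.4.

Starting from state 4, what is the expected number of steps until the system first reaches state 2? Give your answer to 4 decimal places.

2.8415

Let t(s) be the expected number of steps to first reach state 2 from state s, with t(state 2) = 0. Conditioning on the first step:
t(state 4) = 1 + 0.25·t(state 4) + 0.45·t(state 5)
t(state 5) = 1 + 0.4·t(state 4) + 0.15·t(state 5)
Solving: t(state 4) = 2.8415, t(state 5) = 2.5137.
Expected steps from state 4 to state 2: 2.8415.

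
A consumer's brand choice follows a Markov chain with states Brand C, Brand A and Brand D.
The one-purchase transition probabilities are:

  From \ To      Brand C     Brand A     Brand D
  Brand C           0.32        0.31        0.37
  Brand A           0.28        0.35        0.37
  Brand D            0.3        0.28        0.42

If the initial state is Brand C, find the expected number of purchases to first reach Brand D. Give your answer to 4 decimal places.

Let t(s) be the expected number of purchases to first reach Brand D from state s, with t(Brand D) = 0. Conditioning on the first purchase:
t(Brand C) = 1 + 0.32·t(Brand C) + 0.31·t(Brand A)
t(Brand A) = 1 + 0.28·t(Brand C) + 0.35·t(Brand A)
Solving: t(Brand C) = 2.7027, t(Brand A) = 2.7027.
Expected purchases from Brand C to Brand D: 2.7027.

2.7027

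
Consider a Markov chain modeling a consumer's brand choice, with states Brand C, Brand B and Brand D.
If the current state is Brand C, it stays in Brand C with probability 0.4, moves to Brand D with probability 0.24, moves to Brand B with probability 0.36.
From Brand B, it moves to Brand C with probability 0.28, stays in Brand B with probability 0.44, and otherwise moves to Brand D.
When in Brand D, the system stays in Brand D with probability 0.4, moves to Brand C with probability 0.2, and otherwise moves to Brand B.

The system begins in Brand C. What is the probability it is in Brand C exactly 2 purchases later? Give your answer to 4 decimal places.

0.3088

Sum over the intermediate state after 1 purchase:
P = P(Brand C→Brand C)·P(Brand C→Brand C) + P(Brand C→Brand B)·P(Brand B→Brand C) + P(Brand C→Brand D)·P(Brand D→Brand C)
  = 0.4×0.4 + 0.36×0.28 + 0.24×0.2
  = 0.1600 + 0.1008 + 0.0480 = 0.3088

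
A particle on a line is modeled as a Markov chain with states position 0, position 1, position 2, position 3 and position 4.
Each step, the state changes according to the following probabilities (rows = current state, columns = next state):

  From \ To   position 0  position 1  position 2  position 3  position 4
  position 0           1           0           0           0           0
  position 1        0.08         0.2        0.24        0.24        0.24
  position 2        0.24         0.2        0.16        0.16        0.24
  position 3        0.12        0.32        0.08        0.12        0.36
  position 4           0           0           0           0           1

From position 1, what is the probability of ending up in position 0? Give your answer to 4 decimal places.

Let h(s) be the probability of absorption at position 0 starting from transient state s. Then h(position 0) = 1 and h(position 4) = 0. By first-step analysis:
h(position 1) = 0.08·1 + 0.2·h(position 1) + 0.24·h(position 2) + 0.24·h(position 3) + 0.24·0
h(position 2) = 0.24·1 + 0.2·h(position 1) + 0.16·h(position 2) + 0.16·h(position 3) + 0.24·0
h(position 3) = 0.12·1 + 0.32·h(position 1) + 0.08·h(position 2) + 0.12·h(position 3) + 0.36·0
Solving: h(position 1) = 0.3103, h(position 2) = 0.4142, h(position 3) = 0.2869.
Starting from position 1, the probability is 0.3103.

0.3103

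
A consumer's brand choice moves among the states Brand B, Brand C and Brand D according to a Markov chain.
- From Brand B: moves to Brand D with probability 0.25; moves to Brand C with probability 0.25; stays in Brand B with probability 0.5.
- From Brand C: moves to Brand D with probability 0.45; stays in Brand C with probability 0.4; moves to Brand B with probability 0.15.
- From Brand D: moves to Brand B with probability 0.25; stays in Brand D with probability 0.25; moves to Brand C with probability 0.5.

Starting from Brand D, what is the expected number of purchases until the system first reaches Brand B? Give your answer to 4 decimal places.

4.8889

Let t(s) be the expected number of purchases to first reach Brand B from state s, with t(Brand B) = 0. Conditioning on the first purchase:
t(Brand C) = 1 + 0.4·t(Brand C) + 0.45·t(Brand D)
t(Brand D) = 1 + 0.5·t(Brand C) + 0.25·t(Brand D)
Solving: t(Brand C) = 5.3333, t(Brand D) = 4.8889.
Expected purchases from Brand D to Brand B: 4.8889.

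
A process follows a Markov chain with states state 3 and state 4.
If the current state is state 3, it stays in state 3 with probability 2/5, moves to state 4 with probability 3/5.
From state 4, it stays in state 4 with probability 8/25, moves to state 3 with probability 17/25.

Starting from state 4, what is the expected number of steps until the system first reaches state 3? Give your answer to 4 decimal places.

Let t(s) be the expected number of steps to first reach state 3 from state s, with t(state 3) = 0. Conditioning on the first step:
t(state 4) = 1 + 0.32·t(state 4)
Solving: t(state 4) = 1.4706.
Expected steps from state 4 to state 3: 1.4706.

1.4706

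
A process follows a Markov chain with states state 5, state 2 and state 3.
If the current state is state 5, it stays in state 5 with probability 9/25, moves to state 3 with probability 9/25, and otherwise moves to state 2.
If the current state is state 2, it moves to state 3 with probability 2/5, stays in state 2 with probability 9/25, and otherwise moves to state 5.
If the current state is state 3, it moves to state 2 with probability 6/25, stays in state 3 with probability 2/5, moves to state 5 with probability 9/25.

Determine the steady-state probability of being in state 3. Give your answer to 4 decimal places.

0.3870

Let the stationary distribution be π with π = πP and π_1 + π_2 + π_3 = 1.
π_1 = 0.36·π_1 + 0.24·π_2 + 0.36·π_3
π_2 = 0.28·π_1 + 0.36·π_2 + 0.24·π_3
Solving with the normalization constraint gives π = (0.3255, 0.2875, 0.3870).
So the stationary probability of state 3 is 0.3870.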